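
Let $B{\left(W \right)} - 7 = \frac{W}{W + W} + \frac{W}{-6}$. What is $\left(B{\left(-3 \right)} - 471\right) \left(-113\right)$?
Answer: $52319$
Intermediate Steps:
$B{\left(W \right)} = \frac{15}{2} - \frac{W}{6}$ ($B{\left(W \right)} = 7 + \left(\frac{W}{W + W} + \frac{W}{-6}\right) = 7 + \left(\frac{W}{2 W} + W \left(- \frac{1}{6}\right)\right) = 7 + \left(W \frac{1}{2 W} - \frac{W}{6}\right) = 7 - \left(- \frac{1}{2} + \frac{W}{6}\right) = \frac{15}{2} - \frac{W}{6}$)
$\left(B{\left(-3 \right)} - 471\right) \left(-113\right) = \left(\left(\frac{15}{2} - - \frac{1}{2}\right) - 471\right) \left(-113\right) = \left(\left(\frac{15}{2} + \frac{1}{2}\right) - 471\right) \left(-113\right) = \left(8 - 471\right) \left(-113\right) = \left(-463\right) \left(-113\right) = 52319$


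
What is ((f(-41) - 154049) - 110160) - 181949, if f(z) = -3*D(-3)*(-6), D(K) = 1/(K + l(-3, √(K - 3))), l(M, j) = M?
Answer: -446161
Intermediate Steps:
D(K) = 1/(-3 + K) (D(K) = 1/(K - 3) = 1/(-3 + K))
f(z) = -3 (f(z) = -3/(-3 - 3)*(-6) = -3/(-6)*(-6) = -3*(-⅙)*(-6) = (½)*(-6) = -3)
((f(-41) - 154049) - 110160) - 181949 = ((-3 - 154049) - 110160) - 181949 = (-154052 - 110160) - 181949 = -264212 - 181949 = -446161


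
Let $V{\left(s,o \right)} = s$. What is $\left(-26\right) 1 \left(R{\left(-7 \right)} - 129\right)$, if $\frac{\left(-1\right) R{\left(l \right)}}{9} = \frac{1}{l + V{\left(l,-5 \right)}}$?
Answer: $\frac{23361}{7} \approx 3337.3$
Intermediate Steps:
$R{\left(l \right)} = - \frac{9}{2 l}$ ($R{\left(l \right)} = - \frac{9}{l + l} = - \frac{9}{2 l}$)
$\left(-26\right) 1 \left(R{\left(-7 \right)} - 129\right) = \left(-26\right) 1 \left(- \frac{9}{2 \left(-7\right)} - 129\right) = - 26 \left(\left(- \frac{9}{2}\right) \left(- \frac{1}{7}\right) - 129\right) = - 26 \left(\frac{9}{14} - 129\right) = \left(-26\right) \left(- \frac{1797}{14}\right) = \frac{23361}{7}$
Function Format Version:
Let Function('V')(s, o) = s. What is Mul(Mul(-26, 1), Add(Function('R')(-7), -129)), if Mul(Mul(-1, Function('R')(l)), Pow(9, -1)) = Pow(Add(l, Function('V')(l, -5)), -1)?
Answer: Rational(23361, 7) ≈ 3337.3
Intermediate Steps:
Function('R')(l) = Mul(Rational(-9, 2), Pow(l, -1)) (Function('R')(l) = Mul(-9, Pow(Add(l, l), -1)) = Mul(-9, Pow(Mul(2, l), -1)) = Mul(-9, Mul(Rational(1, 2), Pow(l, -1))) = Mul(Rational(-9, 2), Pow(l, -1)))
Mul(Mul(-26, 1), Add(Function('R')(-7), -129)) = Mul(Mul(-26, 1), Add(Mul(Rational(-9, 2), Pow(-7, -1)), -129)) = Mul(-26, Add(Mul(Rational(-9, 2), Rational(-1, 7)), -129)) = Mul(-26, Add(Rational(9, 14), -129)) = Mul(-26, Rational(-1797, 14)) = Rational(23361, 7)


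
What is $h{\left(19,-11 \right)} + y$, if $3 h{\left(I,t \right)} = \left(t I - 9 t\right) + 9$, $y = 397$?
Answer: $\frac{1090}{3} \approx 363.33$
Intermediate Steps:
$h{\left(I,t \right)} = 3 - 3 t + \frac{I t}{3}$ ($h{\left(I,t \right)} = \frac{\left(t I - 9 t\right) + 9}{3} = \frac{\left(I t - 9 t\right) + 9}{3} = \frac{\left(- 9 t + I t\right) + 9}{3} = \frac{9 - 9 t + I t}{3} = 3 - 3 t + \frac{I t}{3}$)
$h{\left(19,-11 \right)} + y = \left(3 - -33 + \frac{1}{3} \cdot 19 \left(-11\right)\right) + 397 = \left(3 + 33 - \frac{209}{3}\right) + 397 = - \frac{101}{3} + 397 = \frac{1090}{3}$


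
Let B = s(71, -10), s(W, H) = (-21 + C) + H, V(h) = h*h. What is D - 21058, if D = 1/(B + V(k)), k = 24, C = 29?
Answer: -12087291/574 ≈ -21058.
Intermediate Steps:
V(h) = h²
s(W, H) = 8 + H (s(W, H) = (-21 + 29) + H = 8 + H)
B = -2 (B = 8 - 10 = -2)
D = 1/574 (D = 1/(-2 + 24²) = 1/(-2 + 576) = 1/574 ≈ 0.0017422)
D - 21058 = 1/574 - 21058 = -12087291/574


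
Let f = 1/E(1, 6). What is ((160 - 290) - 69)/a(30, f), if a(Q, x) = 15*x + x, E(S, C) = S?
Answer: -199/16 ≈ -12.438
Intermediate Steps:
f = 1 (f = 1/1 = 1)
a(Q, x) = 16*x
((160 - 290) - 69)/a(30, f) = ((160 - 290) - 69)/((16*1)) = (-130 - 69)/16 = -199*1/16 = -199/16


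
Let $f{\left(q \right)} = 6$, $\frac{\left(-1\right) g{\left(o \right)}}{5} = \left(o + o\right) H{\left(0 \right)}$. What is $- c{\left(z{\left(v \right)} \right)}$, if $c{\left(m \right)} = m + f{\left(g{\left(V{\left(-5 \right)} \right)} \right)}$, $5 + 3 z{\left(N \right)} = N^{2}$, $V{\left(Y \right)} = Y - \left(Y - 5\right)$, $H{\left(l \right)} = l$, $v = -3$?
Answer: $- \frac{22}{3} \approx -7.3333$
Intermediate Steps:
$V{\left(Y \right)} = 5$ ($V{\left(Y \right)} = Y - \left(Y - 5\right) = Y - \left(-5 + Y\right) = 5$)
$g{\left(o \right)} = 0$ ($g{\left(o \right)} = - 5 \left(o + o\right) 0 = - 5 \cdot 2 o 0 = \left(-5\right) 0 = 0$)
$z{\left(N \right)} = - \frac{5}{3} + \frac{N^{2}}{3}$
$c{\left(m \right)} = 6 + m$ ($c{\left(m \right)} = m + 6 = 6 + m$)
$- c{\left(z{\left(v \right)} \right)} = - (6 - \left(\frac{5}{3} - \frac{\left(-3\right)^{2}}{3}\right)) = - (6 + \left(- \frac{5}{3} + \frac{1}{3} \cdot 9\right)) = - (6 + \left(- \frac{5}{3} + 3\right)) = - (6 + \frac{4}{3}) = \left(-1\right) \frac{22}{3} = - \frac{22}{3}$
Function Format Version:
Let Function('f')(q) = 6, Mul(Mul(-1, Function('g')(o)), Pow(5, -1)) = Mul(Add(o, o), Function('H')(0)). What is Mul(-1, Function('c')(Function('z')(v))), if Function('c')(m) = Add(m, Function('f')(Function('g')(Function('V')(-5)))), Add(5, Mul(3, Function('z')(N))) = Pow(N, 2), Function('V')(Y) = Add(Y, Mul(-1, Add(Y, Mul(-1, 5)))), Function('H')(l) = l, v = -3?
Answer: Rational(-22, 3) ≈ -7.3333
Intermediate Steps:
Function('V')(Y) = 5 (Function('V')(Y) = Add(Y, Mul(-1, Add(Y, -5))) = Add(Y, Mul(-1, Add(-5, Y))) = Add(Y, Add(5, Mul(-1, Y))) = 5)
Function('g')(o) = 0 (Function('g')(o) = Mul(-5, Mul(Add(o, o), 0)) = Mul(-5, Mul(Mul(2, o), 0)) = Mul(-5, 0) = 0)
Function('z')(N) = Add(Rational(-5, 3), Mul(Rational(1, 3), Pow(N, 2)))
Function('c')(m) = Add(6, m) (Function('c')(m) = Add(m, 6) = Add(6, m))
Mul(-1, Function('c')(Function('z')(v))) = Mul(-1, Add(6, Add(Rational(-5, 3), Mul(Rational(1, 3), Pow(-3, 2))))) = Mul(-1, Add(6, Add(Rational(-5, 3), Mul(Rational(1, 3), 9)))) = Mul(-1, Add(6, Add(Rational(-5, 3), 3))) = Mul(-1, Add(6, Rational(4, 3))) = Mul(-1, Rational(22, 3)) = Rational(-22, 3)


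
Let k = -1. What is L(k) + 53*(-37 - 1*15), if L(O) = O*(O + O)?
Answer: -2754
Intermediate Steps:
L(O) = 2*O² (L(O) = O*(2*O) = 2*O²)
L(k) + 53*(-37 - 1*15) = 2*(-1)² + 53*(-37 - 1*15) = 2*1 + 53*(-37 - 15) = 2 + 53*(-52) = 2 - 2756 = -2754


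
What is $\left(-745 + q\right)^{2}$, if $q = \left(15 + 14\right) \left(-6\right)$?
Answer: $844561$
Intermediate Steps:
$q = -174$ ($q = 29 \left(-6\right) = -174$)
$\left(-745 + q\right)^{2} = \left(-745 - 174\right)^{2} = \left(-919\right)^{2} = 844561$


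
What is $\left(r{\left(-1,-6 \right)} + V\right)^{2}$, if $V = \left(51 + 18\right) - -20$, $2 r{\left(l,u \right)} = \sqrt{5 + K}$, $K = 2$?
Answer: $\frac{\left(178 + \sqrt{7}\right)^{2}}{4} \approx 8158.2$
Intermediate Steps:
$r{\left(l,u \right)} = \frac{\sqrt{7}}{2}$ ($r{\left(l,u \right)} = \frac{\sqrt{5 + 2}}{2} = \frac{\sqrt{7}}{2}$)
$V = 89$ ($V = 69 + 20 = 89$)
$\left(r{\left(-1,-6 \right)} + V\right)^{2} = \left(\frac{\sqrt{7}}{2} + 89\right)^{2} = \left(89 + \frac{\sqrt{7}}{2}\right)^{2}$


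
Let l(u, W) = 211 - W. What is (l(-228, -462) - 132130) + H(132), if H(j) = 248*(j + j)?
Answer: -65985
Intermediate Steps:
H(j) = 496*j (H(j) = 248*(2*j) = 496*j)
(l(-228, -462) - 132130) + H(132) = ((211 - 1*(-462)) - 132130) + 496*132 = ((211 + 462) - 132130) + 65472 = (673 - 132130) + 65472 = -131457 + 65472 = -65985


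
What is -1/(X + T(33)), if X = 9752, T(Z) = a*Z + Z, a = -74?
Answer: -1/7343 ≈ -0.00013618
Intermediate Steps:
T(Z) = -73*Z (T(Z) = -74*Z + Z = -73*Z)
-1/(X + T(33)) = -1/(9752 - 73*33) = -1/(9752 - 2409) = -1/7343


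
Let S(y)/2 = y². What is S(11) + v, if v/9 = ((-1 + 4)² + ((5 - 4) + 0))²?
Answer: 1142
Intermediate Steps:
S(y) = 2*y²
v = 900 (v = 9*((-1 + 4)² + ((5 - 4) + 0))² = 9*(3² + (1 + 0))² = 9*(9 + 1)² = 9*10² = 9*100 = 900)
S(11) + v = 2*11² + 900 = 2*121 + 900 = 242 + 900 = 1142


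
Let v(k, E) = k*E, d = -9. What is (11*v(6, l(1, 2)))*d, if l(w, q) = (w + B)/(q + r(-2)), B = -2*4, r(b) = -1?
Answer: 4158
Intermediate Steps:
B = -8 (B = -2*4 = -8)
l(w, q) = (-8 + w)/(-1 + q) (l(w, q) = (w - 8)/(q - 1) = (-8 + w)/(-1 + q))
v(k, E) = E*k
(11*v(6, l(1, 2)))*d = (11*(((-8 + 1)/(-1 + 2))*6))*(-9) = (11*((-7/1)*6))*(-9) = (11*((1*(-7))*6))*(-9) = (11*(-7*6))*(-9) = (11*(-42))*(-9) = -462*(-9) = 4158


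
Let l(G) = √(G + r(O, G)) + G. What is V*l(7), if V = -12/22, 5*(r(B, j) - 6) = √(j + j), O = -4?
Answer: -42/11 - 6*√(325 + 5*√14)/55 ≈ -5.8407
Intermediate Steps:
r(B, j) = 6 + √2*√j/5 (r(B, j) = 6 + √(j + j)/5 = 6 + √(2*j)/5 = 6 + (√2*√j)/5 = 6 + √2*√j/5)
V = -6/11 (V = -12*1/22 = -6/11 ≈ -0.54545)
l(G) = G + √(6 + G + √2*√G/5) (l(G) = √(G + (6 + √2*√G/5)) + G = √(6 + G + √2*√G/5) + G = G + √(6 + G + √2*√G/5))
V*l(7) = -6*(7 + √(150 + 25*7 + 5*√2*√7)/5)/11 = -6*(7 + √(150 + 175 + 5*√14)/5)/11 = -6*(7 + √(325 + 5*√14)/5)/11 = -42/11 - 6*√(325 + 5*√14)/55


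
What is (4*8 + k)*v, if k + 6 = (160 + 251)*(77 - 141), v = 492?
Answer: -12928776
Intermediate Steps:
k = -26310 (k = -6 + (160 + 251)*(77 - 141) = -6 + 411*(-64) = -6 - 26304 = -26310)
(4*8 + k)*v = (4*8 - 26310)*492 = (32 - 26310)*492 = -26278*492 = -12928776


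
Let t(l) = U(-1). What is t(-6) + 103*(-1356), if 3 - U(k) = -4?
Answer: -139661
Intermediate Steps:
U(k) = 7 (U(k) = 3 - 1*(-4) = 3 + 4 = 7)
t(l) = 7
t(-6) + 103*(-1356) = 7 + 103*(-1356) = 7 - 139668 = -139661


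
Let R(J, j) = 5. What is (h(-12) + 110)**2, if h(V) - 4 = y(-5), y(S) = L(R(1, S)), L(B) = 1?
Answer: 13225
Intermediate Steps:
y(S) = 1
h(V) = 5 (h(V) = 4 + 1 = 5)
(h(-12) + 110)**2 = (5 + 110)**2 = 115**2 = 13225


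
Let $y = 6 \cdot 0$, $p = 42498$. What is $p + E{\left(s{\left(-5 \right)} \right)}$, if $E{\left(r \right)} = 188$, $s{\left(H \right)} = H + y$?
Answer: $42686$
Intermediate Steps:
$y = 0$
$s{\left(H \right)} = H$ ($s{\left(H \right)} = H + 0 = H$)
$p + E{\left(s{\left(-5 \right)} \right)} = 42498 + 188 = 42686$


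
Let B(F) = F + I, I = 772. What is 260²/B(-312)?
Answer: 3380/23 ≈ 146.96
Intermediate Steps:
B(F) = 772 + F (B(F) = F + 772 = 772 + F)
260²/B(-312) = 260²/(772 - 312) = 67600/460 = 67600*(1/460) = 3380/23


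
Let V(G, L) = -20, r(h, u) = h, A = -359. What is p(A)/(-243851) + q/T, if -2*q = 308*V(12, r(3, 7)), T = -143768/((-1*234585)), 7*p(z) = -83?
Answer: 154164207011918/30675724247 ≈ 5025.6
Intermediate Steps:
p(z) = -83/7 (p(z) = (1/7)*(-83) = -83/7)
T = 143768/234585 (T = -143768/(-234585) = -143768*(-1/234585) = 143768/234585 ≈ 0.61286)
q = 3080 (q = -154*(-20) = -1/2*(-6160) = 3080)
p(A)/(-243851) + q/T = -83/7/(-243851) + 3080/(143768/234585) = -83/7*(-1/243851) + 3080*(234585/143768) = 83/1706957 + 90315225/17971 = 154164207011918/30675724247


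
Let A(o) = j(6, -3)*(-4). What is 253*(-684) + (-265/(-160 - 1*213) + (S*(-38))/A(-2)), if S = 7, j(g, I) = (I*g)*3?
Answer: -6971247757/40284 ≈ -1.7305e+5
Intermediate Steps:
j(g, I) = 3*I*g
A(o) = 216 (A(o) = (3*(-3)*6)*(-4) = -54*(-4) = 216)
253*(-684) + (-265/(-160 - 1*213) + (S*(-38))/A(-2)) = 253*(-684) + (-265/(-160 - 1*213) + (7*(-38))/216) = -173052 + (-265/(-160 - 213) - 266*1/216) = -173052 + (-265/(-373) - 133/108) = -173052 + (-265*(-1/373) - 133/108) = -173052 + (265/373 - 133/108) = -173052 - 20989/40284 = -6971247757/40284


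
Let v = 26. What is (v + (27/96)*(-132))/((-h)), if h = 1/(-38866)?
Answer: -1729537/4 ≈ -4.3238e+5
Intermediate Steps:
h = -1/38866 ≈ -2.5729e-5
(v + (27/96)*(-132))/((-h)) = (26 + (27/96)*(-132))/((-1*(-1/38866))) = (26 + (27*(1/96))*(-132))/(1/38866) = (26 + (9/32)*(-132))*38866 = (26 - 297/8)*38866 = -89/8*38866 = -1729537/4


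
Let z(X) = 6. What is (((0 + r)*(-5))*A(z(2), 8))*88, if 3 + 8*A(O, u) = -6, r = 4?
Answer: 1980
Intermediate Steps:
A(O, u) = -9/8 (A(O, u) = -3/8 + (1/8)*(-6) = -3/8 - 3/4 = -9/8)
(((0 + r)*(-5))*A(z(2), 8))*88 = (((0 + 4)*(-5))*(-9/8))*88 = ((4*(-5))*(-9/8))*88 = -20*(-9/8)*88 = (45/2)*88 = 1980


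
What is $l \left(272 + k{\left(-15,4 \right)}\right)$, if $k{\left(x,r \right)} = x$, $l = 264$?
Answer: $67848$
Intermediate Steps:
$l \left(272 + k{\left(-15,4 \right)}\right) = 264 \left(272 - 15\right) = 264 \cdot 257 = 67848$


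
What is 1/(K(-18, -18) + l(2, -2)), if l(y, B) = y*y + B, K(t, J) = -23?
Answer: -1/21 ≈ -0.047619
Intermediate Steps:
l(y, B) = B + y**2 (l(y, B) = y**2 + B = B + y**2)
1/(K(-18, -18) + l(2, -2)) = 1/(-23 + (-2 + 2**2)) = 1/(-23 + (-2 + 4)) = 1/(-23 + 2) = 1/(-21) = -1/21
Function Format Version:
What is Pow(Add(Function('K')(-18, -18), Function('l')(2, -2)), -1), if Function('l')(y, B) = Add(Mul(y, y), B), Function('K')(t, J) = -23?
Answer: Rational(-1, 21) ≈ -0.047619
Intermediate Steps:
Function('l')(y, B) = Add(B, Pow(y, 2)) (Function('l')(y, B) = Add(Pow(y, 2), B) = Add(B, Pow(y, 2)))
Pow(Add(Function('K')(-18, -18), Function('l')(2, -2)), -1) = Pow(Add(-23, Add(-2, Pow(2, 2))), -1) = Pow(Add(-23, Add(-2, 4)), -1) = Pow(Add(-23, 2), -1) = Pow(-21, -1) = Rational(-1, 21)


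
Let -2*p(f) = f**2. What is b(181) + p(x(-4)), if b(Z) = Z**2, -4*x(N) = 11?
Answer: 1048231/32 ≈ 32757.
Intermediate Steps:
x(N) = -11/4 (x(N) = -1/4*11 = -11/4)
p(f) = -f**2/2
b(181) + p(x(-4)) = 181**2 - (-11/4)**2/2 = 32761 - 1/2*121/16 = 32761 - 121/32 = 1048231/32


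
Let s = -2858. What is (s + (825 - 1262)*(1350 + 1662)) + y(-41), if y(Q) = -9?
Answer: -1319111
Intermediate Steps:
(s + (825 - 1262)*(1350 + 1662)) + y(-41) = (-2858 + (825 - 1262)*(1350 + 1662)) - 9 = (-2858 - 437*3012) - 9 = (-2858 - 1316244) - 9 = -1319102 - 9 = -1319111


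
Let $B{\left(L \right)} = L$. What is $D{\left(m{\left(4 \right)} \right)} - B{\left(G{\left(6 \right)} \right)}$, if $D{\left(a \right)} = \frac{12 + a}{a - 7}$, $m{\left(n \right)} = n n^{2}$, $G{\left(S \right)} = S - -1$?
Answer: $- \frac{17}{3} \approx -5.6667$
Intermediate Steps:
$G{\left(S \right)} = 1 + S$ ($G{\left(S \right)} = S + 1 = 1 + S$)
$m{\left(n \right)} = n^{3}$
$D{\left(a \right)} = \frac{12 + a}{-7 + a}$
$D{\left(m{\left(4 \right)} \right)} - B{\left(G{\left(6 \right)} \right)} = \frac{12 + 4^{3}}{-7 + 4^{3}} - \left(1 + 6\right) = \frac{12 + 64}{-7 + 64} - 7 = \frac{1}{57} \cdot 76 - 7 = \frac{4}{3} - 7 = - \frac{17}{3}$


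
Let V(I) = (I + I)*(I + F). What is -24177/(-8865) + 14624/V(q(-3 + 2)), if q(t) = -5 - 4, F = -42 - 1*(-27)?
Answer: 972821/26595 ≈ 36.579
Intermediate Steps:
F = -15 (F = -42 + 27 = -15)
q(t) = -9
V(I) = 2*I*(-15 + I) (V(I) = (I + I)*(I - 15) = (2*I)*(-15 + I) = 2*I*(-15 + I))
-24177/(-8865) + 14624/V(q(-3 + 2)) = -24177/(-8865) + 14624/((2*(-9)*(-15 - 9))) = -24177*(-1/8865) + 14624/((2*(-9)*(-24))) = 8059/2955 + 14624/432 = 8059/2955 + 14624*(1/432) = 8059/2955 + 914/27 = 972821/26595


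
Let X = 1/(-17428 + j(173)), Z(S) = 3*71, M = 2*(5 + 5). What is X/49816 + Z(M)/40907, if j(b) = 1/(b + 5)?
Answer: 16458330456209/3160850107526748 ≈ 0.0052069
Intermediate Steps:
M = 20 (M = 2*10 = 20)
j(b) = 1/(5 + b)
Z(S) = 213
X = -178/3102183 (X = 1/(-17428 + 1/(5 + 173)) = 1/(-17428 + 1/178) = 1/(-3102183/178) = -178/3102183 ≈ -5.7379e-5)
X/49816 + Z(M)/40907 = -178/3102183/49816 + 213/40907 = -178/3102183*1/49816 + 213*(1/40907) = -89/77269174164 + 213/40907 = 16458330456209/3160850107526748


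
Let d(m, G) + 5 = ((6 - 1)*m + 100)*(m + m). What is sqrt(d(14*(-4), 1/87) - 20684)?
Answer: 23*I ≈ 23.0*I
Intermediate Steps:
d(m, G) = -5 + 2*m*(100 + 5*m) (d(m, G) = -5 + ((6 - 1)*m + 100)*(m + m) = -5 + (5*m + 100)*(2*m) = -5 + (100 + 5*m)*(2*m) = -5 + 2*m*(100 + 5*m))
sqrt(d(14*(-4), 1/87) - 20684) = sqrt((-5 + 10*(14*(-4))**2 + 200*(14*(-4))) - 20684) = sqrt((-5 + 10*(-56)**2 + 200*(-56)) - 20684) = sqrt((-5 + 10*3136 - 11200) - 20684) = sqrt((-5 + 31360 - 11200) - 20684) = sqrt(20155 - 20684) = sqrt(-529) = 23*I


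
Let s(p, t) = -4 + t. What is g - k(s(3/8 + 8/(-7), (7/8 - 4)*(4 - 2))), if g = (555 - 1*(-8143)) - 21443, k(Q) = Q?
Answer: -50939/4 ≈ -12735.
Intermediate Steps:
g = -12745 (g = (555 + 8143) - 21443 = 8698 - 21443 = -12745)
g - k(s(3/8 + 8/(-7), (7/8 - 4)*(4 - 2))) = -12745 - (-4 + (7/8 - 4)*(4 - 2)) = -12745 - (-4 + (7*(⅛) - 4)*2) = -12745 - (-4 + (7/8 - 4)*2) = -12745 - (-4 - 25/8*2) = -12745 - (-4 - 25/4) = -12745 - 1*(-41/4) = -12745 + 41/4 = -50939/4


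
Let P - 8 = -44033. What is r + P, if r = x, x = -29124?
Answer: -73149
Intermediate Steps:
r = -29124
P = -44025 (P = 8 - 44033 = -44025)
r + P = -29124 - 44025 = -73149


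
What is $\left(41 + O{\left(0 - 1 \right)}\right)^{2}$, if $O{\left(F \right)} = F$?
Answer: $1600$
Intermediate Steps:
$\left(41 + O{\left(0 - 1 \right)}\right)^{2} = \left(41 + \left(0 - 1\right)\right)^{2} = \left(41 - 1\right)^{2} = 40^{2} = 1600$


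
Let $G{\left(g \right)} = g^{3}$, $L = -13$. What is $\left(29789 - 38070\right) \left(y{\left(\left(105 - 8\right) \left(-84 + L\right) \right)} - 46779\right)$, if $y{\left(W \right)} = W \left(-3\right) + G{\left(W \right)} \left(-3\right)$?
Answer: $-20693523364822035$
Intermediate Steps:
$y{\left(W \right)} = - 3 W - 3 W^{3}$ ($y{\left(W \right)} = W \left(-3\right) + W^{3} \left(-3\right) = - 3 W - 3 W^{3}$)
$\left(29789 - 38070\right) \left(y{\left(\left(105 - 8\right) \left(-84 + L\right) \right)} - 46779\right) = \left(29789 - 38070\right) \left(3 \left(105 - 8\right) \left(-84 - 13\right) \left(-1 - \left(\left(105 - 8\right) \left(-84 - 13\right)\right)^{2}\right) - 46779\right) = - 8281 \left(3 \cdot 97 \left(-97\right) \left(-1 - \left(97 \left(-97\right)\right)^{2}\right) - 46779\right) = - 8281 \left(3 \left(-9409\right) \left(-1 - \left(-9409\right)^{2}\right) - 46779\right) = - 8281 \left(3 \left(-9409\right) \left(-1 - 88529281\right) - 46779\right) = - 8281 \left(3 \left(-9409\right) \left(-88529282\right) - 46779\right) = - 8281 \left(2498916043014 - 46779\right) = \left(-8281\right) 2498915996235 = -20693523364822035$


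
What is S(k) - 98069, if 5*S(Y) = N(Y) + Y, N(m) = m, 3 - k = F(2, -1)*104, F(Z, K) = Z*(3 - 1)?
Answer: -491171/5 ≈ -98234.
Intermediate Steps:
F(Z, K) = 2*Z (F(Z, K) = Z*2 = 2*Z)
k = -413 (k = 3 - 2*2*104 = 3 - 4*104 = 3 - 1*416 = 3 - 416 = -413)
S(Y) = 2*Y/5 (S(Y) = (Y + Y)/5 = (2*Y)/5 = 2*Y/5)
S(k) - 98069 = (⅖)*(-413) - 98069 = -826/5 - 98069 = -491171/5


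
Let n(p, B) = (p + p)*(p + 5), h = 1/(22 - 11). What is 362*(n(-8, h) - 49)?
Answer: -362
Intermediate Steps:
h = 1/11 ≈ 0.090909
n(p, B) = 2*p*(5 + p) (n(p, B) = (2*p)*(5 + p) = 2*p*(5 + p))
362*(n(-8, h) - 49) = 362*(2*(-8)*(5 - 8) - 49) = 362*(2*(-8)*(-3) - 49) = 362*(48 - 49) = 362*(-1) = -362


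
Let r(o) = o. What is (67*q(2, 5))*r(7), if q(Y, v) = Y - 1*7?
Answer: -2345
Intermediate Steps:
q(Y, v) = -7 + Y (q(Y, v) = Y - 7 = -7 + Y)
(67*q(2, 5))*r(7) = (67*(-7 + 2))*7 = (67*(-5))*7 = -335*7 = -2345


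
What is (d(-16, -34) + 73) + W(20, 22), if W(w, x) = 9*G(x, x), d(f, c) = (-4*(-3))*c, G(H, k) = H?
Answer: -137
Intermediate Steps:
d(f, c) = 12*c
W(w, x) = 9*x
(d(-16, -34) + 73) + W(20, 22) = (12*(-34) + 73) + 9*22 = (-408 + 73) + 198 = -335 + 198 = -137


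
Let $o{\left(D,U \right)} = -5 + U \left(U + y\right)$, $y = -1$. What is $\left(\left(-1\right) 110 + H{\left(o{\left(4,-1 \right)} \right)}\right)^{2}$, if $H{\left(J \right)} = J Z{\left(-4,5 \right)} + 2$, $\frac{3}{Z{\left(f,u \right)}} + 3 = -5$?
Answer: $\frac{731025}{64} \approx 11422.0$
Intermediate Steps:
$Z{\left(f,u \right)} = - \frac{3}{8}$ ($Z{\left(f,u \right)} = \frac{3}{-3 - 5} = \frac{3}{-8} = 3 \left(- \frac{1}{8}\right) = - \frac{3}{8}$)
$o{\left(D,U \right)} = -5 + U \left(-1 + U\right)$ ($o{\left(D,U \right)} = -5 + U \left(U - 1\right) = -5 + U \left(-1 + U\right)$)
$H{\left(J \right)} = 2 - \frac{3 J}{8}$ ($H{\left(J \right)} = J \left(- \frac{3}{8}\right) + 2 = - \frac{3 J}{8} + 2 = 2 - \frac{3 J}{8}$)
$\left(\left(-1\right) 110 + H{\left(o{\left(4,-1 \right)} \right)}\right)^{2} = \left(\left(-1\right) 110 + \left(2 - \frac{3 \left(-5 + \left(-1\right)^{2} - -1\right)}{8}\right)\right)^{2} = \left(-110 + \left(2 - \frac{3 \left(-5 + 1 + 1\right)}{8}\right)\right)^{2} = \left(-110 + \left(2 - - \frac{9}{8}\right)\right)^{2} = \left(-110 + \left(2 + \frac{9}{8}\right)\right)^{2} = \left(-110 + \frac{25}{8}\right)^{2} = \left(- \frac{855}{8}\right)^{2} = \frac{731025}{64}$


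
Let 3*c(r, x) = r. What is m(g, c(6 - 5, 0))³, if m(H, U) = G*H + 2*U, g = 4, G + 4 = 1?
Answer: -39304/27 ≈ -1455.7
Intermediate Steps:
c(r, x) = r/3
G = -3 (G = -4 + 1 = -3)
m(H, U) = -3*H + 2*U
m(g, c(6 - 5, 0))³ = (-3*4 + 2*((6 - 5)/3))³ = (-12 + 2*((⅓)*1))³ = (-12 + 2*(⅓))³ = (-12 + ⅔)³ = (-34/3)³ = -39304/27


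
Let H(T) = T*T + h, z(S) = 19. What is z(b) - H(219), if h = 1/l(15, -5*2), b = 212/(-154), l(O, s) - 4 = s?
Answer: -287651/6 ≈ -47942.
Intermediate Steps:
l(O, s) = 4 + s
b = -106/77 (b = 212*(-1/154) = -106/77 ≈ -1.3766)
h = -⅙ (h = 1/(4 - 5*2) = 1/(4 - 10) = 1/(-6) = -⅙ ≈ -0.16667)
H(T) = -⅙ + T² (H(T) = T*T - ⅙ = T² - ⅙ = -⅙ + T²)
z(b) - H(219) = 19 - (-⅙ + 219²) = 19 - (-⅙ + 47961) = 19 - 1*287765/6 = 19 - 287765/6 = -287651/6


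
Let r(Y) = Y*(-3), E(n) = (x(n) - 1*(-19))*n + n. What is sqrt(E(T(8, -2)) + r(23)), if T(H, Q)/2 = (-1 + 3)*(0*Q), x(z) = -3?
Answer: I*sqrt(69) ≈ 8.3066*I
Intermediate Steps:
T(H, Q) = 0 (T(H, Q) = 2*((-1 + 3)*(0*Q)) = 2*(2*0) = 2*0 = 0)
E(n) = 17*n (E(n) = (-3 - 1*(-19))*n + n = (-3 + 19)*n + n = 16*n + n = 17*n)
r(Y) = -3*Y
sqrt(E(T(8, -2)) + r(23)) = sqrt(17*0 - 3*23) = sqrt(0 - 69) = sqrt(-69) = I*sqrt(69)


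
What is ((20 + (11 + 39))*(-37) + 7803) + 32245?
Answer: 37458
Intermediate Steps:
((20 + (11 + 39))*(-37) + 7803) + 32245 = ((20 + 50)*(-37) + 7803) + 32245 = (70*(-37) + 7803) + 32245 = (-2590 + 7803) + 32245 = 5213 + 32245 = 37458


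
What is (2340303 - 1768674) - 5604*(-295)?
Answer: 2224809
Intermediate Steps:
(2340303 - 1768674) - 5604*(-295) = 571629 + 1653180 = 2224809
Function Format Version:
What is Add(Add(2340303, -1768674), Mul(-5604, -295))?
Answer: 2224809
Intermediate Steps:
Add(Add(2340303, -1768674), Mul(-5604, -295)) = Add(571629, 1653180) = 2224809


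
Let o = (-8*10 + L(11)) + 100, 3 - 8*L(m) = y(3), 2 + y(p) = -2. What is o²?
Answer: 27889/64 ≈ 435.77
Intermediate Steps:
y(p) = -4 (y(p) = -2 - 2 = -4)
L(m) = 7/8 (L(m) = 3/8 - ⅛*(-4) = 3/8 + ½ = 7/8)
o = 167/8 (o = (-8*10 + 7/8) + 100 = (-80 + 7/8) + 100 = -633/8 + 100 = 167/8 ≈ 20.875)
o² = (167/8)² = 27889/64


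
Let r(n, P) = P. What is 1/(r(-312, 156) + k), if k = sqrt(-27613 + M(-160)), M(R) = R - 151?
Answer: 1/335 - I*sqrt(6981)/26130 ≈ 0.0029851 - 0.0031976*I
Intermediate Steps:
M(R) = -151 + R
k = 2*I*sqrt(6981) (k = sqrt(-27613 + (-151 - 160)) = sqrt(-27613 - 311) = sqrt(-27924) = 2*I*sqrt(6981) ≈ 167.1*I)
1/(r(-312, 156) + k) = 1/(156 + 2*I*sqrt(6981))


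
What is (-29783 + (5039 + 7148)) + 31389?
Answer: 13793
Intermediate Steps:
(-29783 + (5039 + 7148)) + 31389 = (-29783 + 12187) + 31389 = -17596 + 31389 = 13793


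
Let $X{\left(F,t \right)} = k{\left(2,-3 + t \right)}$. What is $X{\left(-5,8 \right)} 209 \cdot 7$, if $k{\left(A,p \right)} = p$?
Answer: $7315$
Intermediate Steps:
$X{\left(F,t \right)} = -3 + t$
$X{\left(-5,8 \right)} 209 \cdot 7 = \left(-3 + 8\right) 209 \cdot 7 = 5 \cdot 1463 = 7315$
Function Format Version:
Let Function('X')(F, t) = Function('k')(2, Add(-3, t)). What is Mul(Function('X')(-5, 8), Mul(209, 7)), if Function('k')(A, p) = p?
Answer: 7315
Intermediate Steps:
Function('X')(F, t) = Add(-3, t)
Mul(Function('X')(-5, 8), Mul(209, 7)) = Mul(Add(-3, 8), Mul(209, 7)) = Mul(5, 1463) = 7315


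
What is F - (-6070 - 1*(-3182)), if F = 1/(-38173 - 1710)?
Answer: 115182103/39883 ≈ 2888.0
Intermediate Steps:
F = -1/39883 (F = 1/(-39883) = -1/39883 ≈ -2.5073e-5)
F - (-6070 - 1*(-3182)) = -1/39883 - (-6070 - 1*(-3182)) = -1/39883 - (-6070 + 3182) = -1/39883 - 1*(-2888) = -1/39883 + 2888 = 115182103/39883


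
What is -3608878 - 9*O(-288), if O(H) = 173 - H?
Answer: -3613027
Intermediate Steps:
-3608878 - 9*O(-288) = -3608878 - 9*(173 - 1*(-288)) = -3608878 - 9*(173 + 288) = -3608878 - 9*461 = -3608878 - 4149 = -3613027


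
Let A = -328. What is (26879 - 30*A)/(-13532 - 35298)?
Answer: -36719/48830 ≈ -0.75198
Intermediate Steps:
(26879 - 30*A)/(-13532 - 35298) = (26879 - 30*(-328))/(-13532 - 35298) = (26879 + 9840)/(-48830) = 36719*(-1/48830) = -36719/48830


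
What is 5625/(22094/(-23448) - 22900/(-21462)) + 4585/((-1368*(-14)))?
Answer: 215136659446685/4771110672 ≈ 45092.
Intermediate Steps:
5625/(22094/(-23448) - 22900/(-21462)) + 4585/((-1368*(-14))) = 5625/(22094*(-1/23448) - 22900*(-1/21462)) + 4585/19152 = 5625/(-11047/11724 + 11450/10731) + 4585*(1/19152) = 5625/(1743827/13978916) + 655/2736 = 5625*(13978916/1743827) + 655/2736 = 78631402500/1743827 + 655/2736 = 215136659446685/4771110672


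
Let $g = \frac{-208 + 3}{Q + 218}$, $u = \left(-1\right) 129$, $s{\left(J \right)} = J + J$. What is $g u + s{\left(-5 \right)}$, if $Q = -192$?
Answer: $\frac{26185}{26} \approx 1007.1$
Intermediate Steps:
$s{\left(J \right)} = 2 J$
$u = -129$
$g = - \frac{205}{26}$ ($g = \frac{-208 + 3}{-192 + 218} = - \frac{205}{26} \approx -7.8846$)
$g u + s{\left(-5 \right)} = \left(- \frac{205}{26}\right) \left(-129\right) + 2 \left(-5\right) = \frac{26445}{26} - 10 = \frac{26185}{26}$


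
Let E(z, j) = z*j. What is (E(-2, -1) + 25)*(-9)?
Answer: -243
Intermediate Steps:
E(z, j) = j*z
(E(-2, -1) + 25)*(-9) = (-1*(-2) + 25)*(-9) = (2 + 25)*(-9) = 27*(-9) = -243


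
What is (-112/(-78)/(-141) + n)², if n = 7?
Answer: 1477402969/30239001 ≈ 48.858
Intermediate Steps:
(-112/(-78)/(-141) + n)² = (-112/(-78)/(-141) + 7)² = (-112*(-1/78)*(-1/141) + 7)² = ((56/39)*(-1/141) + 7)² = (-56/5499 + 7)² = (38437/5499)² = 1477402969/30239001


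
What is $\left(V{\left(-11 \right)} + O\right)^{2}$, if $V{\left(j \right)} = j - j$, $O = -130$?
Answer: $16900$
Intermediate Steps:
$V{\left(j \right)} = 0$
$\left(V{\left(-11 \right)} + O\right)^{2} = \left(0 - 130\right)^{2} = \left(-130\right)^{2} = 16900$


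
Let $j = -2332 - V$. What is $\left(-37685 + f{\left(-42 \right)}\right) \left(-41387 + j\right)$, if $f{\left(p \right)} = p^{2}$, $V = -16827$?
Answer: $965987532$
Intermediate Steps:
$j = 14495$ ($j = -2332 - -16827 = -2332 + 16827 = 14495$)
$\left(-37685 + f{\left(-42 \right)}\right) \left(-41387 + j\right) = \left(-37685 + \left(-42\right)^{2}\right) \left(-41387 + 14495\right) = \left(-37685 + 1764\right) \left(-26892\right) = \left(-35921\right) \left(-26892\right) = 965987532$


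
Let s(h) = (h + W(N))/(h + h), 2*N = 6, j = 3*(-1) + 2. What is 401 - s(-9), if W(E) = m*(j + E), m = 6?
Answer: 2407/6 ≈ 401.17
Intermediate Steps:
j = -1 (j = -3 + 2 = -1)
N = 3 (N = (½)*6 = 3)
W(E) = -6 + 6*E (W(E) = 6*(-1 + E) = -6 + 6*E)
s(h) = (12 + h)/(2*h) (s(h) = (h + (-6 + 6*3))/(h + h) = (h + (-6 + 18))/((2*h)) = (h + 12)*(1/(2*h)) = (12 + h)*(1/(2*h)) = (12 + h)/(2*h))
401 - s(-9) = 401 - (12 - 9)/(2*(-9)) = 401 - (-1)*3/(2*9) = 401 - 1*(-⅙) = 401 + ⅙ = 2407/6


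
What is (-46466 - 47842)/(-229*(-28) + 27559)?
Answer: -94308/33971 ≈ -2.7761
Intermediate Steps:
(-46466 - 47842)/(-229*(-28) + 27559) = -94308/(6412 + 27559) = -94308/33971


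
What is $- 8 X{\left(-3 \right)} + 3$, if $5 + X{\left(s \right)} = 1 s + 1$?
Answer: $59$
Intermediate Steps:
$X{\left(s \right)} = -4 + s$ ($X{\left(s \right)} = -5 + \left(1 s + 1\right) = -5 + \left(s + 1\right) = -5 + \left(1 + s\right) = -4 + s$)
$- 8 X{\left(-3 \right)} + 3 = - 8 \left(-4 - 3\right) + 3 = \left(-8\right) \left(-7\right) + 3 = 56 + 3 = 59$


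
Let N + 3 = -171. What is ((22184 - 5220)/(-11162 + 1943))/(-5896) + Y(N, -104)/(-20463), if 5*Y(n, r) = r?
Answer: 615717913/463446228630 ≈ 0.0013286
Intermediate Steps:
N = -174 (N = -3 - 171 = -174)
Y(n, r) = r/5
((22184 - 5220)/(-11162 + 1943))/(-5896) + Y(N, -104)/(-20463) = ((22184 - 5220)/(-11162 + 1943))/(-5896) + ((⅕)*(-104))/(-20463) = (16964/(-9219))*(-1/5896) - 104/5*(-1/20463) = (16964*(-1/9219))*(-1/5896) + 104/102315 = -16964/9219*(-1/5896) + 104/102315 = 4241/13588806 + 104/102315 = 615717913/463446228630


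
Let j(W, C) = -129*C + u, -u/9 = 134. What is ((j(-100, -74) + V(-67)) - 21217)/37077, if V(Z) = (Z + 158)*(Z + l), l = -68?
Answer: -25162/37077 ≈ -0.67864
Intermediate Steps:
u = -1206 (u = -9*134 = -1206)
V(Z) = (-68 + Z)*(158 + Z) (V(Z) = (Z + 158)*(Z - 68) = (158 + Z)*(-68 + Z) = (-68 + Z)*(158 + Z))
j(W, C) = -1206 - 129*C (j(W, C) = -129*C - 1206 = -1206 - 129*C)
((j(-100, -74) + V(-67)) - 21217)/37077 = (((-1206 - 129*(-74)) + (-10744 + (-67)² + 90*(-67))) - 21217)/37077 = (((-1206 + 9546) + (-10744 + 4489 - 6030)) - 21217)*(1/37077) = ((8340 - 12285) - 21217)*(1/37077) = (-3945 - 21217)*(1/37077) = -25162*1/37077 = -25162/37077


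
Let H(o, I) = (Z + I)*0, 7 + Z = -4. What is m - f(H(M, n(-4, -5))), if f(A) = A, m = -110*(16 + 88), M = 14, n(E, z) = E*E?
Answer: -11440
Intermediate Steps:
n(E, z) = E²
Z = -11 (Z = -7 - 4 = -11)
H(o, I) = 0 (H(o, I) = (-11 + I)*0 = 0)
m = -11440 (m = -110*104 = -11440)
m - f(H(M, n(-4, -5))) = -11440 - 1*0 = -11440 + 0 = -11440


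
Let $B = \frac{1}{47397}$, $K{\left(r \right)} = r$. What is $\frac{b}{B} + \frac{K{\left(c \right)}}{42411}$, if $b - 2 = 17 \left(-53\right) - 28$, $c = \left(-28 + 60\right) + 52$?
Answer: $- \frac{621137637575}{14137} \approx -4.3937 \cdot 10^{7}$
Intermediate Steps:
$c = 84$ ($c = 32 + 52 = 84$)
$B = \frac{1}{47397} \approx 2.1098 \cdot 10^{-5}$
$b = -927$ ($b = 2 + \left(17 \left(-53\right) - 28\right) = 2 - 929 = -927$)
$\frac{b}{B} + \frac{K{\left(c \right)}}{42411} = - 927 \frac{1}{\frac{1}{47397}} + \frac{84}{42411} = \left(-927\right) 47397 + 84 \cdot \frac{1}{42411} = -43937019 + \frac{28}{14137} = - \frac{621137637575}{14137}$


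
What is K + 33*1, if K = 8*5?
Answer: 73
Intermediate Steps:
K = 40
K + 33*1 = 40 + 33*1 = 40 + 33 = 73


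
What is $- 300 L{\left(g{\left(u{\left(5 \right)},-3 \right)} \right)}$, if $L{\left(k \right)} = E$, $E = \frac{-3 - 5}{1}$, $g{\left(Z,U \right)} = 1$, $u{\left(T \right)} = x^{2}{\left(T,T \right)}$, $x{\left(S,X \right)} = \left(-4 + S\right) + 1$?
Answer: $2400$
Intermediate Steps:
$x{\left(S,X \right)} = -3 + S$
$u{\left(T \right)} = \left(-3 + T\right)^{2}$
$E = -8$ ($E = \left(-3 - 5\right) 1 = \left(-8\right) 1 = -8$)
$L{\left(k \right)} = -8$
$- 300 L{\left(g{\left(u{\left(5 \right)},-3 \right)} \right)} = \left(-300\right) \left(-8\right) = 2400$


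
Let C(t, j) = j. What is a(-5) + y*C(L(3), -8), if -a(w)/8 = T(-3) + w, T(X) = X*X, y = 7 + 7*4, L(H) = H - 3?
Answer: -312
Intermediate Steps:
L(H) = -3 + H
y = 35 (y = 7 + 28 = 35)
T(X) = X²
a(w) = -72 - 8*w (a(w) = -8*((-3)² + w) = -8*(9 + w) = -72 - 8*w)
a(-5) + y*C(L(3), -8) = (-72 - 8*(-5)) + 35*(-8) = (-72 + 40) - 280 = -32 - 280 = -312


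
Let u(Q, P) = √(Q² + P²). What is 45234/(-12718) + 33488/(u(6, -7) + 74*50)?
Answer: 95658180569/17410833897 - 33488*√85/13689915 ≈ 5.4716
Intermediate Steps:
u(Q, P) = √(P² + Q²)
45234/(-12718) + 33488/(u(6, -7) + 74*50) = 45234/(-12718) + 33488/(√((-7)² + 6²) + 74*50) = 45234*(-1/12718) + 33488/(√(49 + 36) + 3700) = -22617/6359 + 33488/(√85 + 3700) = -22617/6359 + 33488/(3700 + √85)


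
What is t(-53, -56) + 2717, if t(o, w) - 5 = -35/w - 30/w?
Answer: 152497/56 ≈ 2723.2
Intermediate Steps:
t(o, w) = 5 - 65/w (t(o, w) = 5 + (-35/w - 30/w) = 5 - 65/w)
t(-53, -56) + 2717 = (5 - 65/(-56)) + 2717 = (5 - 65*(-1/56)) + 2717 = (5 + 65/56) + 2717 = 345/56 + 2717 = 152497/56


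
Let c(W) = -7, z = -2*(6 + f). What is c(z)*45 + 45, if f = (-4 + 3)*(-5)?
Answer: -270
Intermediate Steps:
f = 5 (f = -1*(-5) = 5)
z = -22 (z = -2*(6 + 5) = -2*11 = -22)
c(z)*45 + 45 = -7*45 + 45 = -315 + 45 = -270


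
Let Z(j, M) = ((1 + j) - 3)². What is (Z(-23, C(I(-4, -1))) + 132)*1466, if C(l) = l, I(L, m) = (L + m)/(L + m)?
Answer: 1109762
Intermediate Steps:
I(L, m) = 1
Z(j, M) = (-2 + j)²
(Z(-23, C(I(-4, -1))) + 132)*1466 = ((-2 - 23)² + 132)*1466 = ((-25)² + 132)*1466 = (625 + 132)*1466 = 757*1466 = 1109762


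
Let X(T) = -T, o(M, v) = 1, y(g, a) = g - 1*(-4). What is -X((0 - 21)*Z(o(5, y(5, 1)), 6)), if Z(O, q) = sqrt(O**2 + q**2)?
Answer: -21*sqrt(37) ≈ -127.74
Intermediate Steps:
y(g, a) = 4 + g (y(g, a) = g + 4 = 4 + g)
-X((0 - 21)*Z(o(5, y(5, 1)), 6)) = -(-1)*(0 - 21)*sqrt(1**2 + 6**2) = -(-1)*(-21*sqrt(1 + 36)) = -(-1)*(-21*sqrt(37)) = -21*sqrt(37)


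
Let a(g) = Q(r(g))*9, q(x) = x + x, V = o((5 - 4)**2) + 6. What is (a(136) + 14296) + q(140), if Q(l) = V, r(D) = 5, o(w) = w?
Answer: 14639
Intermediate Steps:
V = 7 (V = (5 - 4)**2 + 6 = 1**2 + 6 = 1 + 6 = 7)
q(x) = 2*x
Q(l) = 7
a(g) = 63 (a(g) = 7*9 = 63)
(a(136) + 14296) + q(140) = (63 + 14296) + 2*140 = 14359 + 280 = 14639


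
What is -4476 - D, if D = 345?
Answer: -4821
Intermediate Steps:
-4476 - D = -4476 - 1*345 = -4476 - 345 = -4821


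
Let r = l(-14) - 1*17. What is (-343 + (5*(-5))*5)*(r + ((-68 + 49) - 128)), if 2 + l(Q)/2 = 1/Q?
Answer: 550836/7 ≈ 78691.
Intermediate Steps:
l(Q) = -4 + 2/Q (l(Q) = -4 + 2*(1/Q) = -4 + 2/Q)
r = -148/7 (r = (-4 + 2/(-14)) - 1*17 = (-4 + 2*(-1/14)) - 17 = (-4 - ⅐) - 17 = -29/7 - 17 = -148/7 ≈ -21.143)
(-343 + (5*(-5))*5)*(r + ((-68 + 49) - 128)) = (-343 + (5*(-5))*5)*(-148/7 + ((-68 + 49) - 128)) = (-343 - 25*5)*(-148/7 + (-19 - 128)) = (-343 - 125)*(-148/7 - 147) = -468*(-1177/7) = 550836/7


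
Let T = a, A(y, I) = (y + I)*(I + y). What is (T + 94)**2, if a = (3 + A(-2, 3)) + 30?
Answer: 16384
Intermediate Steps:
A(y, I) = (I + y)**2 (A(y, I) = (I + y)*(I + y) = (I + y)**2)
a = 34 (a = (3 + (3 - 2)**2) + 30 = (3 + 1**2) + 30 = (3 + 1) + 30 = 4 + 30 = 34)
T = 34
(T + 94)**2 = (34 + 94)**2 = 128**2 = 16384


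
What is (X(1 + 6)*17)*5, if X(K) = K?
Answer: 595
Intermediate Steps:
(X(1 + 6)*17)*5 = ((1 + 6)*17)*5 = (7*17)*5 = 119*5 = 595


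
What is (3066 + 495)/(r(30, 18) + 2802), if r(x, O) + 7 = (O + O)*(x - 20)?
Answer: 3561/3155 ≈ 1.1287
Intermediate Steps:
r(x, O) = -7 + 2*O*(-20 + x) (r(x, O) = -7 + (O + O)*(x - 20) = -7 + (2*O)*(-20 + x) = -7 + 2*O*(-20 + x))
(3066 + 495)/(r(30, 18) + 2802) = (3066 + 495)/((-7 - 40*18 + 2*18*30) + 2802) = 3561/((-7 - 720 + 1080) + 2802) = 3561/(353 + 2802) = 3561/3155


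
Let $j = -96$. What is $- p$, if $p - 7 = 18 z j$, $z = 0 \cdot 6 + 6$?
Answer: $10361$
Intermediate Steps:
$z = 6$ ($z = 0 + 6 = 6$)
$p = -10361$ ($p = 7 + 18 \cdot 6 \left(-96\right) = 7 + 108 \left(-96\right) = 7 - 10368 = -10361$)
$- p = \left(-1\right) \left(-10361\right) = 10361$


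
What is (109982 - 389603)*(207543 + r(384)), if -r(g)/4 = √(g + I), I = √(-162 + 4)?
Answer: -58033381203 + 1118484*√(384 + I*√158) ≈ -5.8011e+10 + 3.5868e+5*I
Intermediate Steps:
I = I*√158 (I = √(-158) = I*√158 ≈ 12.57*I)
r(g) = -4*√(g + I*√158)
(109982 - 389603)*(207543 + r(384)) = (109982 - 389603)*(207543 - 4*√(384 + I*√158)) = -279621*(207543 - 4*√(384 + I*√158)) = -58033381203 + 1118484*√(384 + I*√158)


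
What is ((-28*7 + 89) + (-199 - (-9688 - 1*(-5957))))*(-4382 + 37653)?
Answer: 113953175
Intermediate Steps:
((-28*7 + 89) + (-199 - (-9688 - 1*(-5957))))*(-4382 + 37653) = ((-196 + 89) + (-199 - (-9688 + 5957)))*33271 = (-107 + (-199 - 1*(-3731)))*33271 = (-107 + (-199 + 3731))*33271 = (-107 + 3532)*33271 = 3425*33271 = 113953175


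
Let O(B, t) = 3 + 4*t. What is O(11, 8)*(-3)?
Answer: -105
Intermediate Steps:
O(11, 8)*(-3) = (3 + 4*8)*(-3) = (3 + 32)*(-3) = 35*(-3) = -105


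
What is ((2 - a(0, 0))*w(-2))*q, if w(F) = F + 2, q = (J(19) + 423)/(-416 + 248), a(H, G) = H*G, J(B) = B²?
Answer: 0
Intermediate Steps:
a(H, G) = G*H
q = -14/3 (q = (19² + 423)/(-416 + 248) = (361 + 423)/(-168) = 784*(-1/168) = -14/3 ≈ -4.6667)
w(F) = 2 + F
((2 - a(0, 0))*w(-2))*q = ((2 - 0*0)*(2 - 2))*(-14/3) = ((2 - 1*0)*0)*(-14/3) = ((2 + 0)*0)*(-14/3) = (2*0)*(-14/3) = 0*(-14/3) = 0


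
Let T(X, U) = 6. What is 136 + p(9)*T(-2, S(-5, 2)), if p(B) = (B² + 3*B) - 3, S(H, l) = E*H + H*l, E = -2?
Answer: 766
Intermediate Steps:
S(H, l) = -2*H + H*l
p(B) = -3 + B² + 3*B
136 + p(9)*T(-2, S(-5, 2)) = 136 + (-3 + 9² + 3*9)*6 = 136 + (-3 + 81 + 27)*6 = 136 + 105*6 = 136 + 630 = 766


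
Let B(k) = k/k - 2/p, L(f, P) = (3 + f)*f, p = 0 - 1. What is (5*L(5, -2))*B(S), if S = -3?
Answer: 600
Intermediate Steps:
p = -1
L(f, P) = f*(3 + f)
B(k) = 3 (B(k) = k/k - 2/(-1) = 1 - 2*(-1) = 1 + 2 = 3)
(5*L(5, -2))*B(S) = (5*(5*(3 + 5)))*3 = (5*(5*8))*3 = (5*40)*3 = 200*3 = 600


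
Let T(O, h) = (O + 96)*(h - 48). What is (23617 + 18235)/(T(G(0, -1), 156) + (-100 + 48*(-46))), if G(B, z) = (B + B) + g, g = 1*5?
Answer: 10463/2150 ≈ 4.8665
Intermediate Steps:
g = 5
G(B, z) = 5 + 2*B (G(B, z) = (B + B) + 5 = 2*B + 5 = 5 + 2*B)
T(O, h) = (-48 + h)*(96 + O) (T(O, h) = (96 + O)*(-48 + h) = (-48 + h)*(96 + O))
(23617 + 18235)/(T(G(0, -1), 156) + (-100 + 48*(-46))) = (23617 + 18235)/((-4608 - 48*(5 + 2*0) + 96*156 + (5 + 2*0)*156) + (-100 + 48*(-46))) = 41852/((-4608 - 48*(5 + 0) + 14976 + (5 + 0)*156) + (-100 - 2208)) = 41852/((-4608 - 48*5 + 14976 + 5*156) - 2308) = 41852/((-4608 - 240 + 14976 + 780) - 2308) = 41852/(10908 - 2308) = 41852/8600 = 41852*(1/8600) = 10463/2150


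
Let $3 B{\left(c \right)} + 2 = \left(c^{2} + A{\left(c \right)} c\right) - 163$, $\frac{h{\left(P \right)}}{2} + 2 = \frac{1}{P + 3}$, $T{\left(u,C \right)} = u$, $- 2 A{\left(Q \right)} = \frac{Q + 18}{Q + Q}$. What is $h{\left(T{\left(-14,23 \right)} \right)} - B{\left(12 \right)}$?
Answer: $\frac{117}{22} \approx 5.3182$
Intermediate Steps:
$A{\left(Q \right)} = - \frac{18 + Q}{4 Q}$ ($A{\left(Q \right)} = - \frac{\left(Q + 18\right) \frac{1}{Q + Q}}{2} = - \frac{\left(18 + Q\right) \frac{1}{2 Q}}{2} = - \frac{\frac{1}{2} \frac{1}{Q} \left(18 + Q\right)}{2} = - \frac{18 + Q}{4 Q}$)
$h{\left(P \right)} = -4 + \frac{2}{3 + P}$ ($h{\left(P \right)} = -4 + \frac{2}{P + 3} = -4 + \frac{2}{3 + P}$)
$B{\left(c \right)} = - \frac{113}{2} - \frac{c}{12} + \frac{c^{2}}{3}$ ($B{\left(c \right)} = - \frac{2}{3} + \frac{\left(c^{2} + \frac{-18 - c}{4 c} c\right) - 163}{3} = - \frac{2}{3} + \frac{\left(c^{2} - \left(\frac{9}{2} + \frac{c}{4}\right)\right) - 163}{3} = - \frac{2}{3} + \frac{\left(- \frac{9}{2} + c^{2} - \frac{c}{4}\right) - 163}{3} = - \frac{2}{3} + \frac{- \frac{335}{2} + c^{2} - \frac{c}{4}}{3} = - \frac{2}{3} - \left(\frac{335}{6} - \frac{c^{2}}{3} + \frac{c}{12}\right) = - \frac{113}{2} - \frac{c}{12} + \frac{c^{2}}{3}$)
$h{\left(T{\left(-14,23 \right)} \right)} - B{\left(12 \right)} = \frac{2 \left(-5 - -28\right)}{3 - 14} - \left(- \frac{113}{2} - 1 + \frac{12^{2}}{3}\right) = \frac{2 \left(-5 + 28\right)}{-11} - \left(- \frac{113}{2} - 1 + \frac{1}{3} \cdot 144\right) = 2 \left(- \frac{1}{11}\right) 23 - \left(- \frac{113}{2} - 1 + 48\right) = - \frac{46}{11} - - \frac{19}{2} = - \frac{46}{11} + \frac{19}{2} = \frac{117}{22}$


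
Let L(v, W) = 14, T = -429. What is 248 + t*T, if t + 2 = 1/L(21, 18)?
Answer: 15055/14 ≈ 1075.4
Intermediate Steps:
t = -27/14 (t = -2 + 1/14 = -27/14 ≈ -1.9286)
248 + t*T = 248 - 27/14*(-429) = 248 + 11583/14 = 15055/14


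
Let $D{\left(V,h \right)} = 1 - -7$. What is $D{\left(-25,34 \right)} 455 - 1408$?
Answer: $2232$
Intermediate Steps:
$D{\left(V,h \right)} = 8$ ($D{\left(V,h \right)} = 1 + 7 = 8$)
$D{\left(-25,34 \right)} 455 - 1408 = 8 \cdot 455 - 1408 = 3640 - 1408 = 2232$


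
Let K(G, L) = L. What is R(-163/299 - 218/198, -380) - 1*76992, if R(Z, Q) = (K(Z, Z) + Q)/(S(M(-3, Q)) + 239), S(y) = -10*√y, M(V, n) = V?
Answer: -130867466873644/1699719021 - 112971080*I*√3/1699719021 ≈ -76994.0 - 0.11512*I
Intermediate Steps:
R(Z, Q) = (Q + Z)/(239 - 10*I*√3) (R(Z, Q) = (Z + Q)/(-10*I*√3 + 239) = (Q + Z)/(-10*I*√3 + 239) = (Q + Z)/(239 - 10*I*√3))
R(-163/299 - 218/198, -380) - 1*76992 = (-380 + (-163/299 - 218/198))/(239 - 10*I*√3) - 1*76992 = (-380 + (-163*1/299 - 218*1/198))/(239 - 10*I*√3) - 76992 = (-380 + (-163/299 - 109/99))/(239 - 10*I*√3) - 76992 = (-380 - 48728/29601)/(239 - 10*I*√3) - 76992 = -11297108/29601/(239 - 10*I*√3) - 76992 = -11297108/(29601*(239 - 10*I*√3)) - 76992 = -76992 - 11297108/(29601*(239 - 10*I*√3))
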